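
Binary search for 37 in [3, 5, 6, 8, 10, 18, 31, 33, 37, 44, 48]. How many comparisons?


Search for 37:
[0,10] mid=5 arr[5]=18
[6,10] mid=8 arr[8]=37
Total: 2 comparisons


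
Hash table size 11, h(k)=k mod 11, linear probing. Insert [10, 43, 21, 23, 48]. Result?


Insertions: 10->slot 10; 43->slot 0; 21->slot 1; 23->slot 2; 48->slot 4
Table: [43, 21, 23, None, 48, None, None, None, None, None, 10]


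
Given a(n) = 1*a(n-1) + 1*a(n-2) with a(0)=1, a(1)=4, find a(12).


Build bottom-up:
...a(10)=254, a(11)=411, a(12)=1*411+1*254=665


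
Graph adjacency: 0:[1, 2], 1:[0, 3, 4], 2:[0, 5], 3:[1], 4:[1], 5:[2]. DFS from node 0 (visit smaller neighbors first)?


DFS stack-based: start with [0]
Visit order: [0, 1, 3, 4, 2, 5]


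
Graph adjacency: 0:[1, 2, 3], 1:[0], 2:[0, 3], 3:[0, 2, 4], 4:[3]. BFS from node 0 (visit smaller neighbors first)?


BFS queue: start with [0]
Visit order: [0, 1, 2, 3, 4]


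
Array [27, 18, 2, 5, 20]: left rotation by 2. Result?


Left rotate by 2: [2, 5, 20, 27, 18]


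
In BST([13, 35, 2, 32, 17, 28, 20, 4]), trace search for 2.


BST root = 13
Search for 2: compare at each node
Path: [13, 2]


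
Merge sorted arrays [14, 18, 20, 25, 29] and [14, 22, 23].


Compare heads, take smaller each step.
Merged: [14, 14, 18, 20, 22, 23, 25, 29]


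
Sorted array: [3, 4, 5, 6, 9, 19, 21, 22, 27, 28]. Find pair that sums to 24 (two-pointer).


Two pointers: lo=0, hi=9
Found pair: (3, 21) summing to 24


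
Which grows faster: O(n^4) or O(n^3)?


cubic grows slower than quartic
O(n^3) is asymptotically smaller; O(n^4) grows faster


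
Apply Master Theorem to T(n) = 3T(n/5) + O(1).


a=3, b=5, c=0. log_5(3)=0.683 > c=0. Case 1: O(n^log_b(a)) = O(n^0.683)
Complexity: O(n^0.683)


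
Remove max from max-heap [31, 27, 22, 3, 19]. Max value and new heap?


Max = 31
Replace root with last, heapify down
Resulting heap: [27, 19, 22, 3]


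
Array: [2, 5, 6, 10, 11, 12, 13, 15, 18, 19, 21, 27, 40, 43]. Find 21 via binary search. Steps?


Search for 21:
[0,13] mid=6 arr[6]=13
[7,13] mid=10 arr[10]=21
Total: 2 comparisons


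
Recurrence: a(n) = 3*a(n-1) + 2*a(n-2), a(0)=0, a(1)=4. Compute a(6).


Build bottom-up:
...a(4)=156, a(5)=556, a(6)=3*556+2*156=1980


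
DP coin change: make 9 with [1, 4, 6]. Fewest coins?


dp[0]=0; dp[i]=1+min(dp[i-c] for c in coins)
...dp[4]=1, dp[5]=2, dp[6]=1, dp[7]=2, dp[8]=2, dp[9]=3
Minimum coins for 9 = 3


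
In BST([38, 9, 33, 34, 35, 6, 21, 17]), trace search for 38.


BST root = 38
Search for 38: compare at each node
Path: [38]


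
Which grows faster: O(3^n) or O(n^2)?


quadratic grows slower than exponential (base 3)
O(n^2) is asymptotically smaller; O(3^n) grows faster


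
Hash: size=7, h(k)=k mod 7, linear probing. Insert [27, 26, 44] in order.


Insertions: 27->slot 6; 26->slot 5; 44->slot 2
Table: [None, None, 44, None, None, 26, 27]


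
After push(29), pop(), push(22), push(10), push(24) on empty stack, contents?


push(29) -> [29]
pop() returns 29 -> []
push(22) -> [22]
push(10) -> [22, 10]
push(24) -> [22, 10, 24]
Final stack (bottom to top): [22, 10, 24]


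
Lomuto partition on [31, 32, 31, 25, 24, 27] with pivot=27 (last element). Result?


Elements <= 27 go left of pivot.
Result: [25, 24, 27, 31, 32, 31], pivot at index 2


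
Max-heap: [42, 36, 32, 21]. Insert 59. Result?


Append 59: [42, 36, 32, 21, 59]
Bubble up: swap idx 4(59) with idx 1(36); swap idx 1(59) with idx 0(42)
Result: [59, 42, 32, 21, 36]


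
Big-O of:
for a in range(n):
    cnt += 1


Per nesting level: O(n) = O(n)
Complexity: O(n)


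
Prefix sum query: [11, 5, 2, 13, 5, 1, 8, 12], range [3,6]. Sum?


Prefix sums: [0, 11, 16, 18, 31, 36, 37, 45, 57]
Sum[3..6] = prefix[7] - prefix[3] = 45 - 18 = 27


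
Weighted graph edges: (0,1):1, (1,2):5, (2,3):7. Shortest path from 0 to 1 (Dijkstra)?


Dijkstra from 0:
Distances: {0: 0, 1: 1, 2: 6, 3: 13}
Shortest distance to 1 = 1, path = [0, 1]


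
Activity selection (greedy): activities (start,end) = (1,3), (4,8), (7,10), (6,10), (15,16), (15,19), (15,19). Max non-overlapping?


Greedy: pick earliest-ending, then skip overlaps.
Selected (3 activities): [(1, 3), (4, 8), (15, 16)]


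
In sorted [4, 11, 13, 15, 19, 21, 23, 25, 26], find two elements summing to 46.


Two pointers: lo=0, hi=8
Found pair: (21, 25) summing to 46


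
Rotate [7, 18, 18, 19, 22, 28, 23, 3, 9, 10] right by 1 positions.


Right rotate by 1: [10, 7, 18, 18, 19, 22, 28, 23, 3, 9]


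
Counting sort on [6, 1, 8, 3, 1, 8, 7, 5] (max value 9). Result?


Count array: [0, 2, 0, 1, 0, 1, 1, 1, 2, 0]
Reconstruct: [1, 1, 3, 5, 6, 7, 8, 8]


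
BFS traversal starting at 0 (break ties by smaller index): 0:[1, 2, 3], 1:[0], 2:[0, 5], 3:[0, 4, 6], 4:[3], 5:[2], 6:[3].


BFS queue: start with [0]
Visit order: [0, 1, 2, 3, 5, 4, 6]


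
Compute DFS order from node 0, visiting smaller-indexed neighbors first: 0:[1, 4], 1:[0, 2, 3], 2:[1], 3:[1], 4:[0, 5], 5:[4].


DFS stack-based: start with [0]
Visit order: [0, 1, 2, 3, 4, 5]


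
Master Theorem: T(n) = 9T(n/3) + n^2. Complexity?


a=9, b=3, c=2. log_3(9)=2 = c=2. Case 2: O(n^c log n) = O(n^2 log n)
Complexity: O(n^2 log n)


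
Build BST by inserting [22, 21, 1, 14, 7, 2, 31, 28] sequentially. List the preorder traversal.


Root = 22; build tree by BST insertion.
Preorder traversal: [22, 21, 1, 14, 7, 2, 31, 28]


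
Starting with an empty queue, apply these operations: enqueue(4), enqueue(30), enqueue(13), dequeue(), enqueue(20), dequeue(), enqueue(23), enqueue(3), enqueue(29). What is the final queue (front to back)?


enqueue(4) -> [4]
enqueue(30) -> [4, 30]
enqueue(13) -> [4, 30, 13]
dequeue() returns 4 -> [30, 13]
enqueue(20) -> [30, 13, 20]
dequeue() returns 30 -> [13, 20]
enqueue(23) -> [13, 20, 23]
enqueue(3) -> [13, 20, 23, 3]
enqueue(29) -> [13, 20, 23, 3, 29]
Final queue (front to back): [13, 20, 23, 3, 29]


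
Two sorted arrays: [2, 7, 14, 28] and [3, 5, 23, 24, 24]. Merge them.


Compare heads, take smaller each step.
Merged: [2, 3, 5, 7, 14, 23, 24, 24, 28]


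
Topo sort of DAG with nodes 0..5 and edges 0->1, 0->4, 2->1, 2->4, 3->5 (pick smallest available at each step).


Kahn's algorithm, process smallest node first
Order: [0, 2, 1, 3, 4, 5]


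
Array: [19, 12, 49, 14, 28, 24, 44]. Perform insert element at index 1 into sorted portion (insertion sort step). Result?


After one pass: [12, 19, 49, 14, 28, 24, 44]


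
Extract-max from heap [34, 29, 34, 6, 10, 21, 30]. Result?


Max = 34
Replace root with last, heapify down
Resulting heap: [34, 29, 30, 6, 10, 21]


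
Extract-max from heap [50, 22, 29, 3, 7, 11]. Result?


Max = 50
Replace root with last, heapify down
Resulting heap: [29, 22, 11, 3, 7]


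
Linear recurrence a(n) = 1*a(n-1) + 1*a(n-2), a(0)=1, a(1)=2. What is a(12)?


Build bottom-up:
...a(10)=144, a(11)=233, a(12)=1*233+1*144=377


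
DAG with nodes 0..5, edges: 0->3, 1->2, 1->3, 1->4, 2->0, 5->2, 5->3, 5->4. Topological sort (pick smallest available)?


Kahn's algorithm, process smallest node first
Order: [1, 5, 2, 0, 3, 4]


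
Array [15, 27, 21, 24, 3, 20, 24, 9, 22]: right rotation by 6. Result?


Right rotate by 6: [24, 3, 20, 24, 9, 22, 15, 27, 21]


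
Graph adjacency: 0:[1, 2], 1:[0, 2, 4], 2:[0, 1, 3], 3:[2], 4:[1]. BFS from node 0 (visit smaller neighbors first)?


BFS queue: start with [0]
Visit order: [0, 1, 2, 4, 3]


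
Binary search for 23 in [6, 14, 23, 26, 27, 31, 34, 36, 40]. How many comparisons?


Search for 23:
[0,8] mid=4 arr[4]=27
[0,3] mid=1 arr[1]=14
[2,3] mid=2 arr[2]=23
Total: 3 comparisons


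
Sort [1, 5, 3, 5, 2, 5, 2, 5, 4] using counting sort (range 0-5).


Count array: [0, 1, 2, 1, 1, 4]
Reconstruct: [1, 2, 2, 3, 4, 5, 5, 5, 5]


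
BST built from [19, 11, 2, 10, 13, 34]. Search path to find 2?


BST root = 19
Search for 2: compare at each node
Path: [19, 11, 2]


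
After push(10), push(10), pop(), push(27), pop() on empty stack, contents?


push(10) -> [10]
push(10) -> [10, 10]
pop() returns 10 -> [10]
push(27) -> [10, 27]
pop() returns 27 -> [10]
Final stack (bottom to top): [10]


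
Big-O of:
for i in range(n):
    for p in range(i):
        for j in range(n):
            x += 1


Per nesting level: O(n) * O(n) [triangular over i] * O(n) = O(n^3)
Complexity: O(n^3)


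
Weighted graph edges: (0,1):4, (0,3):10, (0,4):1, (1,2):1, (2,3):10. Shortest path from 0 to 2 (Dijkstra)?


Dijkstra from 0:
Distances: {0: 0, 1: 4, 2: 5, 3: 10, 4: 1}
Shortest distance to 2 = 5, path = [0, 1, 2]


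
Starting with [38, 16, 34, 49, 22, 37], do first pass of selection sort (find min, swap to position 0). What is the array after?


After one pass: [16, 38, 34, 49, 22, 37]


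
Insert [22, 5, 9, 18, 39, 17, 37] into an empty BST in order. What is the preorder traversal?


Root = 22; build tree by BST insertion.
Preorder traversal: [22, 5, 9, 18, 17, 39, 37]


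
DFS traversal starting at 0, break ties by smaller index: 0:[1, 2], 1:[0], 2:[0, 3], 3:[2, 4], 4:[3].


DFS stack-based: start with [0]
Visit order: [0, 1, 2, 3, 4]


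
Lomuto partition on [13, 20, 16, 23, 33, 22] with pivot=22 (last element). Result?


Elements <= 22 go left of pivot.
Result: [13, 20, 16, 22, 33, 23], pivot at index 3


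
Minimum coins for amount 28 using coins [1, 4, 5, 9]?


dp[0]=0; dp[i]=1+min(dp[i-c] for c in coins)
...dp[23]=3, dp[24]=4, dp[25]=5, dp[26]=4, dp[27]=3, dp[28]=4
Minimum coins for 28 = 4


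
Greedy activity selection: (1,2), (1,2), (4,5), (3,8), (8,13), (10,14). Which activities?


Greedy: pick earliest-ending, then skip overlaps.
Selected (3 activities): [(1, 2), (4, 5), (8, 13)]


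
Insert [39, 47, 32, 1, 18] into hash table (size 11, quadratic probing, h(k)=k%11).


Insertions: 39->slot 6; 47->slot 3; 32->slot 10; 1->slot 1; 18->slot 7
Table: [None, 1, None, 47, None, None, 39, 18, None, None, 32]


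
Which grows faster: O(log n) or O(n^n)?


logarithmic grows slower than n^n
O(log n) is asymptotically smaller; O(n^n) grows faster


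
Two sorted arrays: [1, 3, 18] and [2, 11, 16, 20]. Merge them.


Compare heads, take smaller each step.
Merged: [1, 2, 3, 11, 16, 18, 20]


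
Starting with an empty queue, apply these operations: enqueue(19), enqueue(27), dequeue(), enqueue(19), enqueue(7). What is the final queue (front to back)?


enqueue(19) -> [19]
enqueue(27) -> [19, 27]
dequeue() returns 19 -> [27]
enqueue(19) -> [27, 19]
enqueue(7) -> [27, 19, 7]
Final queue (front to back): [27, 19, 7]


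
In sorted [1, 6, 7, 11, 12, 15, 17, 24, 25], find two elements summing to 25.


Two pointers: lo=0, hi=8
Found pair: (1, 24) summing to 25


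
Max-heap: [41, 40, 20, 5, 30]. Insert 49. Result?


Append 49: [41, 40, 20, 5, 30, 49]
Bubble up: swap idx 5(49) with idx 2(20); swap idx 2(49) with idx 0(41)
Result: [49, 40, 41, 5, 30, 20]


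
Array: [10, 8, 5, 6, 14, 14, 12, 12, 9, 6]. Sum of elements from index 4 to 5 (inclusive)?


Prefix sums: [0, 10, 18, 23, 29, 43, 57, 69, 81, 90, 96]
Sum[4..5] = prefix[6] - prefix[4] = 57 - 29 = 28


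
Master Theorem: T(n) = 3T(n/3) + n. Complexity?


a=3, b=3, c=1. log_3(3)=1 = c=1. Case 2: O(n^c log n) = O(n log n)
Complexity: O(n log n)


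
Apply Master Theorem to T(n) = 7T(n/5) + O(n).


a=7, b=5, c=1. log_5(7)=1.209 > c=1. Case 1: O(n^log_b(a)) = O(n^1.209)
Complexity: O(n^1.209)


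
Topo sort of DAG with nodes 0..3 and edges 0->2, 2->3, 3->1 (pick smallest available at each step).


Kahn's algorithm, process smallest node first
Order: [0, 2, 3, 1]


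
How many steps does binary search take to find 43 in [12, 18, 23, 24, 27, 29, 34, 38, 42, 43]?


Search for 43:
[0,9] mid=4 arr[4]=27
[5,9] mid=7 arr[7]=38
[8,9] mid=8 arr[8]=42
[9,9] mid=9 arr[9]=43
Total: 4 comparisons


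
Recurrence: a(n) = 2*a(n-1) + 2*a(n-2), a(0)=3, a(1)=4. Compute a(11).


Build bottom-up:
...a(9)=15168, a(10)=41440, a(11)=2*41440+2*15168=113216


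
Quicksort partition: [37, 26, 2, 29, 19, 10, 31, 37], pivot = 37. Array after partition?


Elements <= 37 go left of pivot.
Result: [37, 26, 2, 29, 19, 10, 31, 37], pivot at index 7


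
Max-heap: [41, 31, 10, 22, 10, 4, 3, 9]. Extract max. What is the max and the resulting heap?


Max = 41
Replace root with last, heapify down
Resulting heap: [31, 22, 10, 9, 10, 4, 3]


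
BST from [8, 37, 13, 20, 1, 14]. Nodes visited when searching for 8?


BST root = 8
Search for 8: compare at each node
Path: [8]


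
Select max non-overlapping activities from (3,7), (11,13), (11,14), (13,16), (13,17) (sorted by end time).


Greedy: pick earliest-ending, then skip overlaps.
Selected (3 activities): [(3, 7), (11, 13), (13, 16)]


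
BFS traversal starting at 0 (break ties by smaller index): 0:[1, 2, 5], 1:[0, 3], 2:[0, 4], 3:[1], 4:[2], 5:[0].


BFS queue: start with [0]
Visit order: [0, 1, 2, 5, 3, 4]


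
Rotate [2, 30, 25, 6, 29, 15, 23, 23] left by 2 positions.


Left rotate by 2: [25, 6, 29, 15, 23, 23, 2, 30]


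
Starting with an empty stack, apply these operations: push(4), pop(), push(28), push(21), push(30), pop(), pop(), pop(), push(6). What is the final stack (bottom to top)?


push(4) -> [4]
pop() returns 4 -> []
push(28) -> [28]
push(21) -> [28, 21]
push(30) -> [28, 21, 30]
pop() returns 30 -> [28, 21]
pop() returns 21 -> [28]
pop() returns 28 -> []
push(6) -> [6]
Final stack (bottom to top): [6]


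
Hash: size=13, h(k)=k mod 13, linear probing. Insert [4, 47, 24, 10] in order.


Insertions: 4->slot 4; 47->slot 8; 24->slot 11; 10->slot 10
Table: [None, None, None, None, 4, None, None, None, 47, None, 10, 24, None]


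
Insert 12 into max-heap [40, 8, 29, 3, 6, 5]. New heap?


Append 12: [40, 8, 29, 3, 6, 5, 12]
Bubble up: no swaps needed
Result: [40, 8, 29, 3, 6, 5, 12]


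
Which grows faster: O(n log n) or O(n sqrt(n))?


linearithmic grows slower than n^1.5
O(n log n) is asymptotically smaller; O(n sqrt(n)) grows faster


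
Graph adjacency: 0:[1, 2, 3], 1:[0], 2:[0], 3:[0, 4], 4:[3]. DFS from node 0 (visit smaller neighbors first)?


DFS stack-based: start with [0]
Visit order: [0, 1, 2, 3, 4]


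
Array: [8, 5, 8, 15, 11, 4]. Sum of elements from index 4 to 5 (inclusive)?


Prefix sums: [0, 8, 13, 21, 36, 47, 51]
Sum[4..5] = prefix[6] - prefix[4] = 51 - 36 = 15


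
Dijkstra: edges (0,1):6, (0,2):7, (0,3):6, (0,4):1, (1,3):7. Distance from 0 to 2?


Dijkstra from 0:
Distances: {0: 0, 1: 6, 2: 7, 3: 6, 4: 1}
Shortest distance to 2 = 7, path = [0, 2]


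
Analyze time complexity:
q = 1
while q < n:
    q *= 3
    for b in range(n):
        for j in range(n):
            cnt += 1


Per nesting level: O(log n) * O(n) * O(n) = O(n^2 log n)
Complexity: O(n^2 log n)


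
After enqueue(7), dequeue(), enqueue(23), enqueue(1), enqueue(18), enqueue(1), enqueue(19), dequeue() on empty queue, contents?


enqueue(7) -> [7]
dequeue() returns 7 -> []
enqueue(23) -> [23]
enqueue(1) -> [23, 1]
enqueue(18) -> [23, 1, 18]
enqueue(1) -> [23, 1, 18, 1]
enqueue(19) -> [23, 1, 18, 1, 19]
dequeue() returns 23 -> [1, 18, 1, 19]
Final queue (front to back): [1, 18, 1, 19]


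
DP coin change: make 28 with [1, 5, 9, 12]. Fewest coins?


dp[0]=0; dp[i]=1+min(dp[i-c] for c in coins)
...dp[23]=3, dp[24]=2, dp[25]=3, dp[26]=3, dp[27]=3, dp[28]=4
Minimum coins for 28 = 4


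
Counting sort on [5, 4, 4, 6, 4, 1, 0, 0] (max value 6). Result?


Count array: [2, 1, 0, 0, 3, 1, 1]
Reconstruct: [0, 0, 1, 4, 4, 4, 5, 6]


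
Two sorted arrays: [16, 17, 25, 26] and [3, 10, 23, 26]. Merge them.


Compare heads, take smaller each step.
Merged: [3, 10, 16, 17, 23, 25, 26, 26]


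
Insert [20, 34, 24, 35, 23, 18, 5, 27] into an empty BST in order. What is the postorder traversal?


Root = 20; build tree by BST insertion.
Postorder traversal: [5, 18, 23, 27, 24, 35, 34, 20]


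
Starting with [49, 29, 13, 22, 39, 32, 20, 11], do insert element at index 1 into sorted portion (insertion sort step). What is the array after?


After one pass: [29, 49, 13, 22, 39, 32, 20, 11]


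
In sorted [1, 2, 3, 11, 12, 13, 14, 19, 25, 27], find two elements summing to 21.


Two pointers: lo=0, hi=9
Found pair: (2, 19) summing to 21


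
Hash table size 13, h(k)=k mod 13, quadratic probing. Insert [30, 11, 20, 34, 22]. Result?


Insertions: 30->slot 4; 11->slot 11; 20->slot 7; 34->slot 8; 22->slot 9
Table: [None, None, None, None, 30, None, None, 20, 34, 22, None, 11, None]


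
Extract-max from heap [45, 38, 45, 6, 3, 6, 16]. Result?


Max = 45
Replace root with last, heapify down
Resulting heap: [45, 38, 16, 6, 3, 6]


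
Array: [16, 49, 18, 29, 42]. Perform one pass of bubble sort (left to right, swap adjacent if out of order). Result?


After one pass: [16, 18, 29, 42, 49]


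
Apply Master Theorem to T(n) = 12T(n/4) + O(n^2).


a=12, b=4, c=2. log_4(12)=1.792 < c=2. Case 3: O(n^c) = O(n^2)
Complexity: O(n^2)


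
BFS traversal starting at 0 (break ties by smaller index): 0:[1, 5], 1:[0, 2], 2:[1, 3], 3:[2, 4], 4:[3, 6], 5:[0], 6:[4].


BFS queue: start with [0]
Visit order: [0, 1, 5, 2, 3, 4, 6]


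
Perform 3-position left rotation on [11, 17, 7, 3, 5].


Left rotate by 3: [3, 5, 11, 17, 7]


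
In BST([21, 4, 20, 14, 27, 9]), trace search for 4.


BST root = 21
Search for 4: compare at each node
Path: [21, 4]


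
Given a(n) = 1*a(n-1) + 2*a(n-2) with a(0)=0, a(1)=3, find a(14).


Build bottom-up:
...a(12)=4095, a(13)=8193, a(14)=1*8193+2*4095=16383


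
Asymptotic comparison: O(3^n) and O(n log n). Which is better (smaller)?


linearithmic grows slower than exponential (base 3)
O(n log n) is asymptotically smaller; O(3^n) grows faster


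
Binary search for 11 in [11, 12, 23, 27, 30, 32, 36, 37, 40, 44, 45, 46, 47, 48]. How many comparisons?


Search for 11:
[0,13] mid=6 arr[6]=36
[0,5] mid=2 arr[2]=23
[0,1] mid=0 arr[0]=11
Total: 3 comparisons


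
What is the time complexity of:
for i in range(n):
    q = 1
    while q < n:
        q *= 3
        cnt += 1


Per nesting level: O(n) * O(log n) = O(n log n)
Complexity: O(n log n)


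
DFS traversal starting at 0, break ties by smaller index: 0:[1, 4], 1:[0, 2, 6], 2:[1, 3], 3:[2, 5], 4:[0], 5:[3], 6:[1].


DFS stack-based: start with [0]
Visit order: [0, 1, 2, 3, 5, 6, 4]


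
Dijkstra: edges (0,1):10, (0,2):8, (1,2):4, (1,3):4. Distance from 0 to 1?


Dijkstra from 0:
Distances: {0: 0, 1: 10, 2: 8, 3: 14}
Shortest distance to 1 = 10, path = [0, 1]


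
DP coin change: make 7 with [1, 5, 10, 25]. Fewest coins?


dp[0]=0; dp[i]=1+min(dp[i-c] for c in coins)
...dp[2]=2, dp[3]=3, dp[4]=4, dp[5]=1, dp[6]=2, dp[7]=3
Minimum coins for 7 = 3


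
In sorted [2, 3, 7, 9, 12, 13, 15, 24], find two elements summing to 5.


Two pointers: lo=0, hi=7
Found pair: (2, 3) summing to 5


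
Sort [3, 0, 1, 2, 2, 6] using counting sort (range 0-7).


Count array: [1, 1, 2, 1, 0, 0, 1, 0]
Reconstruct: [0, 1, 2, 2, 3, 6]


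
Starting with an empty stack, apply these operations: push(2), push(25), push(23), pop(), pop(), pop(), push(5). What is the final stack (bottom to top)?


push(2) -> [2]
push(25) -> [2, 25]
push(23) -> [2, 25, 23]
pop() returns 23 -> [2, 25]
pop() returns 25 -> [2]
pop() returns 2 -> []
push(5) -> [5]
Final stack (bottom to top): [5]


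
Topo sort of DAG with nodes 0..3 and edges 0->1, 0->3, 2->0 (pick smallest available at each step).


Kahn's algorithm, process smallest node first
Order: [2, 0, 1, 3]


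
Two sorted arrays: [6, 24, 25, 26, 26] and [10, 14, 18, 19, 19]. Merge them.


Compare heads, take smaller each step.
Merged: [6, 10, 14, 18, 19, 19, 24, 25, 26, 26]


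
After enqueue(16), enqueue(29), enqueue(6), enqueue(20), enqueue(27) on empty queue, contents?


enqueue(16) -> [16]
enqueue(29) -> [16, 29]
enqueue(6) -> [16, 29, 6]
enqueue(20) -> [16, 29, 6, 20]
enqueue(27) -> [16, 29, 6, 20, 27]
Final queue (front to back): [16, 29, 6, 20, 27]


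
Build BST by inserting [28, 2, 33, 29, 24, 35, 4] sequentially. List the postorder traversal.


Root = 28; build tree by BST insertion.
Postorder traversal: [4, 24, 2, 29, 35, 33, 28]


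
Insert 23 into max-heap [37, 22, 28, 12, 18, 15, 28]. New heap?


Append 23: [37, 22, 28, 12, 18, 15, 28, 23]
Bubble up: swap idx 7(23) with idx 3(12); swap idx 3(23) with idx 1(22)
Result: [37, 23, 28, 22, 18, 15, 28, 12]


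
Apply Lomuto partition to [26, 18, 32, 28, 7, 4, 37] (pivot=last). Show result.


Elements <= 37 go left of pivot.
Result: [26, 18, 32, 28, 7, 4, 37], pivot at index 6


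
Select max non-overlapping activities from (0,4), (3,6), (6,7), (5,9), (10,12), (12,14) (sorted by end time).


Greedy: pick earliest-ending, then skip overlaps.
Selected (4 activities): [(0, 4), (6, 7), (10, 12), (12, 14)]


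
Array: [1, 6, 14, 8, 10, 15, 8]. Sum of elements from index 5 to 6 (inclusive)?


Prefix sums: [0, 1, 7, 21, 29, 39, 54, 62]
Sum[5..6] = prefix[7] - prefix[5] = 62 - 39 = 23


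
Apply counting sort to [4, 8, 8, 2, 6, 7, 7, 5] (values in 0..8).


Count array: [0, 0, 1, 0, 1, 1, 1, 2, 2]
Reconstruct: [2, 4, 5, 6, 7, 7, 8, 8]


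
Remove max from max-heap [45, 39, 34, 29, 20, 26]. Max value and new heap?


Max = 45
Replace root with last, heapify down
Resulting heap: [39, 29, 34, 26, 20]


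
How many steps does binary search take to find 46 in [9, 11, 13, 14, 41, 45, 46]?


Search for 46:
[0,6] mid=3 arr[3]=14
[4,6] mid=5 arr[5]=45
[6,6] mid=6 arr[6]=46
Total: 3 comparisons


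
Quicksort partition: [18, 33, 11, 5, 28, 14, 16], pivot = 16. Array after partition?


Elements <= 16 go left of pivot.
Result: [11, 5, 14, 16, 28, 18, 33], pivot at index 3


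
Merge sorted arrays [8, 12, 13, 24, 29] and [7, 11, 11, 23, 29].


Compare heads, take smaller each step.
Merged: [7, 8, 11, 11, 12, 13, 23, 24, 29, 29]


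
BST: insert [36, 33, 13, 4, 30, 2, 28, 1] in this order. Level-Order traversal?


Root = 36; build tree by BST insertion.
Level-Order traversal: [36, 33, 13, 4, 30, 2, 28, 1]


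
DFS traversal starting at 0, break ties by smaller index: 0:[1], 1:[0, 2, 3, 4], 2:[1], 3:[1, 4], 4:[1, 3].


DFS stack-based: start with [0]
Visit order: [0, 1, 2, 3, 4]


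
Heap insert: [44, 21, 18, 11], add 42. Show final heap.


Append 42: [44, 21, 18, 11, 42]
Bubble up: swap idx 4(42) with idx 1(21)
Result: [44, 42, 18, 11, 21]


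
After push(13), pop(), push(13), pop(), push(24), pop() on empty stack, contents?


push(13) -> [13]
pop() returns 13 -> []
push(13) -> [13]
pop() returns 13 -> []
push(24) -> [24]
pop() returns 24 -> []
Final stack (bottom to top): []


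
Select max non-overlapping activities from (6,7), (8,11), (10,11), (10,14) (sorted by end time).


Greedy: pick earliest-ending, then skip overlaps.
Selected (2 activities): [(6, 7), (8, 11)]


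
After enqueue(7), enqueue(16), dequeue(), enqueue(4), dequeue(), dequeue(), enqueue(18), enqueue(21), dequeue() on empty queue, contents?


enqueue(7) -> [7]
enqueue(16) -> [7, 16]
dequeue() returns 7 -> [16]
enqueue(4) -> [16, 4]
dequeue() returns 16 -> [4]
dequeue() returns 4 -> []
enqueue(18) -> [18]
enqueue(21) -> [18, 21]
dequeue() returns 18 -> [21]
Final queue (front to back): [21]


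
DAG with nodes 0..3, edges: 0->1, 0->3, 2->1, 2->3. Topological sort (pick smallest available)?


Kahn's algorithm, process smallest node first
Order: [0, 2, 1, 3]


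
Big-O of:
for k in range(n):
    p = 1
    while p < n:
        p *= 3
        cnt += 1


Per nesting level: O(n) * O(log n) = O(n log n)
Complexity: O(n log n)


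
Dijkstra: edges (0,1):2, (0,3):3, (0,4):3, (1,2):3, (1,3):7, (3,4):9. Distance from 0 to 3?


Dijkstra from 0:
Distances: {0: 0, 1: 2, 2: 5, 3: 3, 4: 3}
Shortest distance to 3 = 3, path = [0, 3]


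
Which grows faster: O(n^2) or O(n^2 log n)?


quadratic grows slower than n^2 log n
O(n^2) is asymptotically smaller; O(n^2 log n) grows faster


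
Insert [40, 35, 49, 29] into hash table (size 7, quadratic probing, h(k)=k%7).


Insertions: 40->slot 5; 35->slot 0; 49->slot 1; 29->slot 2
Table: [35, 49, 29, None, None, 40, None]


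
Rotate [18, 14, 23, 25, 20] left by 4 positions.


Left rotate by 4: [20, 18, 14, 23, 25]


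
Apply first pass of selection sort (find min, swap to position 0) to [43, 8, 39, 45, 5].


After one pass: [5, 8, 39, 45, 43]


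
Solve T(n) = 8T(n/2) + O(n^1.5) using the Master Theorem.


a=8, b=2, c=1.5. log_2(8)=3 > c=1.5. Case 1: O(n^log_b(a)) = O(n^3)
Complexity: O(n^3)


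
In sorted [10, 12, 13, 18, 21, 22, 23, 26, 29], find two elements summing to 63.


Two pointers: lo=0, hi=8
No pair sums to 63


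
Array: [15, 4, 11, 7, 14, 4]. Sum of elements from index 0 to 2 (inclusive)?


Prefix sums: [0, 15, 19, 30, 37, 51, 55]
Sum[0..2] = prefix[3] - prefix[0] = 30 - 0 = 30


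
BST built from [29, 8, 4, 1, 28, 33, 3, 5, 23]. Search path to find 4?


BST root = 29
Search for 4: compare at each node
Path: [29, 8, 4]


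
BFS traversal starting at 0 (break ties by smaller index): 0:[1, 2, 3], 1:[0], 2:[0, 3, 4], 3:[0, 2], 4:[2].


BFS queue: start with [0]
Visit order: [0, 1, 2, 3, 4]


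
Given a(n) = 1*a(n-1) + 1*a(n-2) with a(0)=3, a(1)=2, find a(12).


Build bottom-up:
...a(10)=212, a(11)=343, a(12)=1*343+1*212=555


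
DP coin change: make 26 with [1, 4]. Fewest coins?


dp[0]=0; dp[i]=1+min(dp[i-c] for c in coins)
...dp[21]=6, dp[22]=7, dp[23]=8, dp[24]=6, dp[25]=7, dp[26]=8
Minimum coins for 26 = 8


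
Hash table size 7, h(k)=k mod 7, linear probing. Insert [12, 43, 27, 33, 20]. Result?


Insertions: 12->slot 5; 43->slot 1; 27->slot 6; 33->slot 0; 20->slot 2
Table: [33, 43, 20, None, None, 12, 27]


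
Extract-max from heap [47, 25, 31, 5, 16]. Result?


Max = 47
Replace root with last, heapify down
Resulting heap: [31, 25, 16, 5]


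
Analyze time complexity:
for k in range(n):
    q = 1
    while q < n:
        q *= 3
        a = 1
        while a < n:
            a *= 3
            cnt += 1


Per nesting level: O(n) * O(log n) * O(log n) = O(n (log n)^2)
Complexity: O(n (log n)^2)


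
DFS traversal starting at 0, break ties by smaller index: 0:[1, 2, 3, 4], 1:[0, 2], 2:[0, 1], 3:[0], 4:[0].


DFS stack-based: start with [0]
Visit order: [0, 1, 2, 3, 4]


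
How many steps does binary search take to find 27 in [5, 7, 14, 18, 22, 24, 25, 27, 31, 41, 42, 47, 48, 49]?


Search for 27:
[0,13] mid=6 arr[6]=25
[7,13] mid=10 arr[10]=42
[7,9] mid=8 arr[8]=31
[7,7] mid=7 arr[7]=27
Total: 4 comparisons


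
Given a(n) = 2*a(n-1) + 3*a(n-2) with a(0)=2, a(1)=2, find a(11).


Build bottom-up:
...a(9)=19682, a(10)=59050, a(11)=2*59050+3*19682=177146


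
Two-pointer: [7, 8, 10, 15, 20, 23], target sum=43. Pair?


Two pointers: lo=0, hi=5
Found pair: (20, 23) summing to 43


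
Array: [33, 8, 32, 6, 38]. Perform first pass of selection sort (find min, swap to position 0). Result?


After one pass: [6, 8, 32, 33, 38]


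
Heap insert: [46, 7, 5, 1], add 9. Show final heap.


Append 9: [46, 7, 5, 1, 9]
Bubble up: swap idx 4(9) with idx 1(7)
Result: [46, 9, 5, 1, 7]


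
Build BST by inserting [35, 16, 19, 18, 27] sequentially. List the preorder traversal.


Root = 35; build tree by BST insertion.
Preorder traversal: [35, 16, 19, 18, 27]


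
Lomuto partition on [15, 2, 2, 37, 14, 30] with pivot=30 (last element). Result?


Elements <= 30 go left of pivot.
Result: [15, 2, 2, 14, 30, 37], pivot at index 4


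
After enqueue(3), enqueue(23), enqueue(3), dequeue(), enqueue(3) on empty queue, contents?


enqueue(3) -> [3]
enqueue(23) -> [3, 23]
enqueue(3) -> [3, 23, 3]
dequeue() returns 3 -> [23, 3]
enqueue(3) -> [23, 3, 3]
Final queue (front to back): [23, 3, 3]


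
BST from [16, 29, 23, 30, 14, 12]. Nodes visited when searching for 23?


BST root = 16
Search for 23: compare at each node
Path: [16, 29, 23]


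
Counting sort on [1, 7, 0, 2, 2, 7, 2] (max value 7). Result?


Count array: [1, 1, 3, 0, 0, 0, 0, 2]
Reconstruct: [0, 1, 2, 2, 2, 7, 7]


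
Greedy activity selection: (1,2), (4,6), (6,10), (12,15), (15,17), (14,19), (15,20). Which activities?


Greedy: pick earliest-ending, then skip overlaps.
Selected (5 activities): [(1, 2), (4, 6), (6, 10), (12, 15), (15, 17)]


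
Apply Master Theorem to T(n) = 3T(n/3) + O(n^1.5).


a=3, b=3, c=1.5. log_3(3)=1 < c=1.5. Case 3: O(n^c) = O(n^1.500)
Complexity: O(n^1.500)


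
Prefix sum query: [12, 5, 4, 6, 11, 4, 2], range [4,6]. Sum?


Prefix sums: [0, 12, 17, 21, 27, 38, 42, 44]
Sum[4..6] = prefix[7] - prefix[4] = 44 - 27 = 17


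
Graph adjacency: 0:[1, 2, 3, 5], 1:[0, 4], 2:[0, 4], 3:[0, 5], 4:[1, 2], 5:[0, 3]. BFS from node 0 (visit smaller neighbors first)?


BFS queue: start with [0]
Visit order: [0, 1, 2, 3, 5, 4]


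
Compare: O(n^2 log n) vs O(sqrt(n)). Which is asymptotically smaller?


sublinear grows slower than n^2 log n
O(sqrt(n)) is asymptotically smaller; O(n^2 log n) grows faster


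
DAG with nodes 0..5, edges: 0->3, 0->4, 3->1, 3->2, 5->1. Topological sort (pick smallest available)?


Kahn's algorithm, process smallest node first
Order: [0, 3, 2, 4, 5, 1]


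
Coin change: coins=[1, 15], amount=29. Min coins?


dp[0]=0; dp[i]=1+min(dp[i-c] for c in coins)
...dp[24]=10, dp[25]=11, dp[26]=12, dp[27]=13, dp[28]=14, dp[29]=15
Minimum coins for 29 = 15


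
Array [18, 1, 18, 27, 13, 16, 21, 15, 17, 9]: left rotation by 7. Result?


Left rotate by 7: [15, 17, 9, 18, 1, 18, 27, 13, 16, 21]


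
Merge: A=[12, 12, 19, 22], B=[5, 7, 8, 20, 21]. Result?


Compare heads, take smaller each step.
Merged: [5, 7, 8, 12, 12, 19, 20, 21, 22]


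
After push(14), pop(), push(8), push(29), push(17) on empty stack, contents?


push(14) -> [14]
pop() returns 14 -> []
push(8) -> [8]
push(29) -> [8, 29]
push(17) -> [8, 29, 17]
Final stack (bottom to top): [8, 29, 17]


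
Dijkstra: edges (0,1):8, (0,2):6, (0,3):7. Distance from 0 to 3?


Dijkstra from 0:
Distances: {0: 0, 1: 8, 2: 6, 3: 7}
Shortest distance to 3 = 7, path = [0, 3]


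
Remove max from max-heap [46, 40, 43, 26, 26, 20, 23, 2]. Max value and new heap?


Max = 46
Replace root with last, heapify down
Resulting heap: [43, 40, 23, 26, 26, 20, 2]


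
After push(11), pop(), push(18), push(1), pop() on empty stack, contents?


push(11) -> [11]
pop() returns 11 -> []
push(18) -> [18]
push(1) -> [18, 1]
pop() returns 1 -> [18]
Final stack (bottom to top): [18]


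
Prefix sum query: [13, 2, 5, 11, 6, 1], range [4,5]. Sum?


Prefix sums: [0, 13, 15, 20, 31, 37, 38]
Sum[4..5] = prefix[6] - prefix[4] = 38 - 31 = 7


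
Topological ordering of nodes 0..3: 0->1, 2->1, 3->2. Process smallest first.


Kahn's algorithm, process smallest node first
Order: [0, 3, 2, 1]


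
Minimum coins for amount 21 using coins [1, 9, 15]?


dp[0]=0; dp[i]=1+min(dp[i-c] for c in coins)
...dp[16]=2, dp[17]=3, dp[18]=2, dp[19]=3, dp[20]=4, dp[21]=5
Minimum coins for 21 = 5


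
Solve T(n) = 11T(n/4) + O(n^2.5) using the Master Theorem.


a=11, b=4, c=2.5. log_4(11)=1.730 < c=2.5. Case 3: O(n^c) = O(n^2.500)
Complexity: O(n^2.500)


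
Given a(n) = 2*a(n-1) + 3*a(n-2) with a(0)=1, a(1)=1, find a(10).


Build bottom-up:
...a(8)=3281, a(9)=9841, a(10)=2*9841+3*3281=29525


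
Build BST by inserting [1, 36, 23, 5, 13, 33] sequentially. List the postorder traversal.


Root = 1; build tree by BST insertion.
Postorder traversal: [13, 5, 33, 23, 36, 1]


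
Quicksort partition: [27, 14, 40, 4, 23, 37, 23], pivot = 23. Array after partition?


Elements <= 23 go left of pivot.
Result: [14, 4, 23, 23, 40, 37, 27], pivot at index 3


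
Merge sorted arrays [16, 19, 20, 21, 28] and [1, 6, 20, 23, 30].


Compare heads, take smaller each step.
Merged: [1, 6, 16, 19, 20, 20, 21, 23, 28, 30]


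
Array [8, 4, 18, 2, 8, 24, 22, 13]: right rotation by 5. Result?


Right rotate by 5: [2, 8, 24, 22, 13, 8, 4, 18]


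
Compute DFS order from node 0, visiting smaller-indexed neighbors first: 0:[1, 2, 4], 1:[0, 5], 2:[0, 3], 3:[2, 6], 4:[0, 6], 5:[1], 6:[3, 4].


DFS stack-based: start with [0]
Visit order: [0, 1, 5, 2, 3, 6, 4]


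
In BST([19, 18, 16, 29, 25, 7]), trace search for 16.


BST root = 19
Search for 16: compare at each node
Path: [19, 18, 16]


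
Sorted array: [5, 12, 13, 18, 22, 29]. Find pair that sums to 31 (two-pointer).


Two pointers: lo=0, hi=5
Found pair: (13, 18) summing to 31


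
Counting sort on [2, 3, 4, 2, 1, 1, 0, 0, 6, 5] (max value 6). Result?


Count array: [2, 2, 2, 1, 1, 1, 1]
Reconstruct: [0, 0, 1, 1, 2, 2, 3, 4, 5, 6]


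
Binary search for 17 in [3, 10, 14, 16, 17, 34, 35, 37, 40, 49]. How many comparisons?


Search for 17:
[0,9] mid=4 arr[4]=17
Total: 1 comparisons


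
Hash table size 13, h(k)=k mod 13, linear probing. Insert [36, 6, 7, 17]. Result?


Insertions: 36->slot 10; 6->slot 6; 7->slot 7; 17->slot 4
Table: [None, None, None, None, 17, None, 6, 7, None, None, 36, None, None]


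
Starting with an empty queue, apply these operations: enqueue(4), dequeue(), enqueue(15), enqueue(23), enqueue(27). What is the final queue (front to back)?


enqueue(4) -> [4]
dequeue() returns 4 -> []
enqueue(15) -> [15]
enqueue(23) -> [15, 23]
enqueue(27) -> [15, 23, 27]
Final queue (front to back): [15, 23, 27]


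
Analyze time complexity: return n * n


Analysis: constant-time operation, no loop
Complexity: O(1)


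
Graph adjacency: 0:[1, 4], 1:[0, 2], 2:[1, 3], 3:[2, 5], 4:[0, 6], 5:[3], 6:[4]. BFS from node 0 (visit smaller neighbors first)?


BFS queue: start with [0]
Visit order: [0, 1, 4, 2, 6, 3, 5]


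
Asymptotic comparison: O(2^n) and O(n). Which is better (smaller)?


linear grows slower than exponential
O(n) is asymptotically smaller; O(2^n) grows faster


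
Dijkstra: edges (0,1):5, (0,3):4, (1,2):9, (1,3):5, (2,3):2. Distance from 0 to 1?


Dijkstra from 0:
Distances: {0: 0, 1: 5, 2: 6, 3: 4}
Shortest distance to 1 = 5, path = [0, 1]


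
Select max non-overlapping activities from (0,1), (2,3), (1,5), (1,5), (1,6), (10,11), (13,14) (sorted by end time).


Greedy: pick earliest-ending, then skip overlaps.
Selected (4 activities): [(0, 1), (2, 3), (10, 11), (13, 14)]


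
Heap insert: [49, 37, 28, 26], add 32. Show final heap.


Append 32: [49, 37, 28, 26, 32]
Bubble up: no swaps needed
Result: [49, 37, 28, 26, 32]


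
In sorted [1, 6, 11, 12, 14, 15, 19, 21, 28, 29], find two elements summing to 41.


Two pointers: lo=0, hi=9
Found pair: (12, 29) summing to 41


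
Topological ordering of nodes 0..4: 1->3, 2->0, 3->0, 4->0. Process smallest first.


Kahn's algorithm, process smallest node first
Order: [1, 2, 3, 4, 0]


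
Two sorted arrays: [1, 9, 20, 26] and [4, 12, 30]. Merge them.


Compare heads, take smaller each step.
Merged: [1, 4, 9, 12, 20, 26, 30]


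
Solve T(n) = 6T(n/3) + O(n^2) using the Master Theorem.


a=6, b=3, c=2. log_3(6)=1.631 < c=2. Case 3: O(n^c) = O(n^2)
Complexity: O(n^2)


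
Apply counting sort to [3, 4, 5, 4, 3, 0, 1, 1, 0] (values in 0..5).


Count array: [2, 2, 0, 2, 2, 1]
Reconstruct: [0, 0, 1, 1, 3, 3, 4, 4, 5]


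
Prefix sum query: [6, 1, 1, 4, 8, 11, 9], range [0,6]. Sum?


Prefix sums: [0, 6, 7, 8, 12, 20, 31, 40]
Sum[0..6] = prefix[7] - prefix[0] = 40 - 0 = 40


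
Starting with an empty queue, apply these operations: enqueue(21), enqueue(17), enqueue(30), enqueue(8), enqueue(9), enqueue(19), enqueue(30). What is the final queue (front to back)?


enqueue(21) -> [21]
enqueue(17) -> [21, 17]
enqueue(30) -> [21, 17, 30]
enqueue(8) -> [21, 17, 30, 8]
enqueue(9) -> [21, 17, 30, 8, 9]
enqueue(19) -> [21, 17, 30, 8, 9, 19]
enqueue(30) -> [21, 17, 30, 8, 9, 19, 30]
Final queue (front to back): [21, 17, 30, 8, 9, 19, 30]


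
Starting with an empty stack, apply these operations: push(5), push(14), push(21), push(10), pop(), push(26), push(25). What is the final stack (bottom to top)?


push(5) -> [5]
push(14) -> [5, 14]
push(21) -> [5, 14, 21]
push(10) -> [5, 14, 21, 10]
pop() returns 10 -> [5, 14, 21]
push(26) -> [5, 14, 21, 26]
push(25) -> [5, 14, 21, 26, 25]
Final stack (bottom to top): [5, 14, 21, 26, 25]


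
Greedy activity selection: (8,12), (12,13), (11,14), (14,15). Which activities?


Greedy: pick earliest-ending, then skip overlaps.
Selected (3 activities): [(8, 12), (12, 13), (14, 15)]


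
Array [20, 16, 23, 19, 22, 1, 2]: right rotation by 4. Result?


Right rotate by 4: [19, 22, 1, 2, 20, 16, 23]


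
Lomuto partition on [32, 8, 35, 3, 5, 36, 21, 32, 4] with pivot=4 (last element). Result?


Elements <= 4 go left of pivot.
Result: [3, 4, 35, 32, 5, 36, 21, 32, 8], pivot at index 1


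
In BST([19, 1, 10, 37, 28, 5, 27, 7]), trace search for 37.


BST root = 19
Search for 37: compare at each node
Path: [19, 37]


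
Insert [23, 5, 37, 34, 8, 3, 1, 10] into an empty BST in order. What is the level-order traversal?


Root = 23; build tree by BST insertion.
Level-Order traversal: [23, 5, 37, 3, 8, 34, 1, 10]


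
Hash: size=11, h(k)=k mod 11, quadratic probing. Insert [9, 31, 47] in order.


Insertions: 9->slot 9; 31->slot 10; 47->slot 3
Table: [None, None, None, 47, None, None, None, None, None, 9, 31]


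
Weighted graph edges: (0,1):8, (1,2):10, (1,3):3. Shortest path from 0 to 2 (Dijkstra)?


Dijkstra from 0:
Distances: {0: 0, 1: 8, 2: 18, 3: 11}
Shortest distance to 2 = 18, path = [0, 1, 2]


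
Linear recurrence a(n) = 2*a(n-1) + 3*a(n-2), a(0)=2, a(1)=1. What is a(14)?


Build bottom-up:
...a(12)=398582, a(13)=1195741, a(14)=2*1195741+3*398582=3587228


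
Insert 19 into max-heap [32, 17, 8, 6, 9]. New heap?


Append 19: [32, 17, 8, 6, 9, 19]
Bubble up: swap idx 5(19) with idx 2(8)
Result: [32, 17, 19, 6, 9, 8]


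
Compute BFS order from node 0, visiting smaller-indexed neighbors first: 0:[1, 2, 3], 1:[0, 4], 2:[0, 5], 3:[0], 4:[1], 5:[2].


BFS queue: start with [0]
Visit order: [0, 1, 2, 3, 4, 5]


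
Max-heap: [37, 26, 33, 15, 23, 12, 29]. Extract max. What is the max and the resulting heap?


Max = 37
Replace root with last, heapify down
Resulting heap: [33, 26, 29, 15, 23, 12]


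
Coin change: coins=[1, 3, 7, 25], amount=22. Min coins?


dp[0]=0; dp[i]=1+min(dp[i-c] for c in coins)
...dp[17]=3, dp[18]=4, dp[19]=5, dp[20]=4, dp[21]=3, dp[22]=4
Minimum coins for 22 = 4


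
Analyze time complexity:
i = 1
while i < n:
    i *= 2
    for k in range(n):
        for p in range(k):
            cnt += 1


Per nesting level: O(log n) * O(n) * O(n) [triangular over k] = O(n^2 log n)
Complexity: O(n^2 log n)


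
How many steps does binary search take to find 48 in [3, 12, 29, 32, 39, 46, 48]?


Search for 48:
[0,6] mid=3 arr[3]=32
[4,6] mid=5 arr[5]=46
[6,6] mid=6 arr[6]=48
Total: 3 comparisons


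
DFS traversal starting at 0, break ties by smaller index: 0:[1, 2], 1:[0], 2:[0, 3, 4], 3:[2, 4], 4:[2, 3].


DFS stack-based: start with [0]
Visit order: [0, 1, 2, 3, 4]


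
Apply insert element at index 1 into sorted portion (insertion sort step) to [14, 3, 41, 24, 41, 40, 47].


After one pass: [3, 14, 41, 24, 41, 40, 47]


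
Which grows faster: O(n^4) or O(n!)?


quartic grows slower than factorial
O(n^4) is asymptotically smaller; O(n!) grows faster
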